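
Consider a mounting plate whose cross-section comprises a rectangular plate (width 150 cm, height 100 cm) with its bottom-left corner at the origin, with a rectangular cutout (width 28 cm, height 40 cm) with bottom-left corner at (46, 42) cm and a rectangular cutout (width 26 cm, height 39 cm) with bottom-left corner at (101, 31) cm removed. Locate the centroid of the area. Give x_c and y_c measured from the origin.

plate: A = 150 × 100 = 15000.00, centroid at (75.00, 50.00).
hole 1: A = −(28 × 40) = -1120.00, centroid at (60.00, 62.00).
hole 2: A = −(26 × 39) = -1014.00, centroid at (114.00, 50.50).
ΣA = 12866.00 cm², ΣAx_c = 942204.00 cm³, ΣAy_c = 629353.00 cm³.
x_c = 942204.00/12866.00 = 73.23 cm; y_c = 629353.00/12866.00 = 48.92 cm.

x_c = 73.23 cm, y_c = 48.92 cm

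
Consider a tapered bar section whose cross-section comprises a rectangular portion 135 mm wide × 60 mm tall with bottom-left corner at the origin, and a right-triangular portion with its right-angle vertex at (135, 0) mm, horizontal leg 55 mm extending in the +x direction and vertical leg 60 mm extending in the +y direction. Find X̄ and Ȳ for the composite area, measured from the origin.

rectangular portion: A = 135 × 60 = 8100.00, centroid at (67.50, 30.00).
triangular portion: A = ½·55·60 = 1650.00, centroid at (153.33, 20.00).
ΣA = 9750.00 mm², ΣAX̄ = 799750.00 mm³, ΣAȲ = 276000.00 mm³.
X̄ = 799750.00/9750.00 = 82.03 mm; Ȳ = 276000.00/9750.00 = 28.31 mm.

X̄ = 82.03 mm, Ȳ = 28.31 mm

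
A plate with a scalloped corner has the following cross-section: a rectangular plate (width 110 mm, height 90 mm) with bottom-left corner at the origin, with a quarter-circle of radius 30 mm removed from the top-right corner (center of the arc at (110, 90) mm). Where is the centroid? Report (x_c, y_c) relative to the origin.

plate: A = 110 × 90 = 9900.00, centroid at (55.00, 45.00).
removed quarter-circle: A = −¼π·30² = -706.86, centroid at (97.27, 77.27).
ΣA = 9193.14 mm²
ΣAx_c = (9900.00)(55.00) + (-706.86)(97.27) = 475745.58 mm³
ΣAy_c = (9900.00)(45.00) + (-706.86)(77.27) = 390882.75 mm³
x_c = 475745.58 / 9193.14 = 51.75 mm
y_c = 390882.75 / 9193.14 = 42.52 mm

x_c = 51.75 mm, y_c = 42.52 mm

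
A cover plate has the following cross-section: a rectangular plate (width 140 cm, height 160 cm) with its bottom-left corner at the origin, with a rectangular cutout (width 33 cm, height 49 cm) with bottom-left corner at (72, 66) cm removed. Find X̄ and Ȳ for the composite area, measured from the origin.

Part | A | x̄ᵢ | ȳᵢ | A·x̄ᵢ | A·ȳᵢ
plate | 22400.00 | 70.00 | 80.00 | 1568000.00 | 1792000.00
hole | -1617.00 | 88.50 | 90.50 | -143104.50 | -146338.50
Σ | 20783.00 |  |  | 1424895.50 | 1645661.50
X̄ = 1424895.50 / 20783.00 = 68.56 cm
Ȳ = 1645661.50 / 20783.00 = 79.18 cm

X̄ = 68.56 cm, Ȳ = 79.18 cm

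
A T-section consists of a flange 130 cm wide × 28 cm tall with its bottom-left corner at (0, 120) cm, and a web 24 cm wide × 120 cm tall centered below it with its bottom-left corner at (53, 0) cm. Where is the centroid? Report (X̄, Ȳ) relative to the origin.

X̄ = 65.00 cm, Ȳ = 101.31 cm

Part | A | x̄ᵢ | ȳᵢ | A·x̄ᵢ | A·ȳᵢ
web | 2880.00 | 65.00 | 60.00 | 187200.00 | 172800.00
flange | 3640.00 | 65.00 | 134.00 | 236600.00 | 487760.00
Σ | 6520.00 |  |  | 423800.00 | 660560.00
X̄ = 423800.00 / 6520.00 = 65.00 cm
Ȳ = 660560.00 / 6520.00 = 101.31 cm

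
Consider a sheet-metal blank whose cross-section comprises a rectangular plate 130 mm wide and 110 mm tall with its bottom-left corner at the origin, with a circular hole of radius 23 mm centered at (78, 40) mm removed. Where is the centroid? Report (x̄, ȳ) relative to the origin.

plate: A = 130 × 110 = 14300.00, centroid at (65.00, 55.00).
hole: A = −π·23² = -1661.90, centroid at (78.00, 40.00).
ΣA = 12638.10 mm²
ΣAx̄ = (14300.00)(65.00) + (-1661.90)(78.00) = 799871.60 mm³
ΣAȳ = (14300.00)(55.00) + (-1661.90)(40.00) = 720023.90 mm³
x̄ = 799871.60 / 12638.10 = 63.29 mm
ȳ = 720023.90 / 12638.10 = 56.97 mm

x̄ = 63.29 mm, ȳ = 56.97 mm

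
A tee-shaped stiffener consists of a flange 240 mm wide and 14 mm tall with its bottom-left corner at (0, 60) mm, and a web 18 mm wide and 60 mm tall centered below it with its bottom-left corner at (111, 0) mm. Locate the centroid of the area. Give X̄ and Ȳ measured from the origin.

Part | A | x̄ᵢ | ȳᵢ | A·x̄ᵢ | A·ȳᵢ
web | 1080.00 | 120.00 | 30.00 | 129600.00 | 32400.00
flange | 3360.00 | 120.00 | 67.00 | 403200.00 | 225120.00
Σ | 4440.00 |  |  | 532800.00 | 257520.00
X̄ = 532800.00 / 4440.00 = 120.00 mm
Ȳ = 257520.00 / 4440.00 = 58.00 mm

X̄ = 120.00 mm, Ȳ = 58.00 mm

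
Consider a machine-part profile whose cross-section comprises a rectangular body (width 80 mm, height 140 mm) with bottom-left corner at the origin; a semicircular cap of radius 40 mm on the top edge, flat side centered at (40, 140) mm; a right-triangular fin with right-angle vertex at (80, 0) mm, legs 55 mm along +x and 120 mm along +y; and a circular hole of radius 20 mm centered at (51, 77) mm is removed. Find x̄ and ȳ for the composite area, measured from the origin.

x̄ = 51.34 mm, ȳ = 77.03 mm

Part | A | x̄ᵢ | ȳᵢ | A·x̄ᵢ | A·ȳᵢ
rectangular body | 11200.00 | 40.00 | 70.00 | 448000.00 | 784000.00
semicircular top | 2513.27 | 40.00 | 156.98 | 100530.96 | 394525.04
triangular fin | 3300.00 | 98.33 | 40.00 | 324500.00 | 132000.00
hole | -1256.64 | 51.00 | 77.00 | -64088.49 | -96761.05
Σ | 15756.64 |  |  | 808942.47 | 1213763.99
x̄ = 808942.47 / 15756.64 = 51.34 mm
ȳ = 1213763.99 / 15756.64 = 77.03 mm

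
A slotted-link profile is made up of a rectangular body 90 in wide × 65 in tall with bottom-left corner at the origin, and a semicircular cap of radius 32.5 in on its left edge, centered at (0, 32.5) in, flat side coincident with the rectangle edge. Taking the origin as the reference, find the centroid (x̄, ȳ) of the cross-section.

x̄ = 32.01 in, ȳ = 32.50 in

rectangular body: A = 90 × 65 = 5850.00, centroid at (45.00, 32.50).
semicircular end: A = ½π·32.5² = 1659.15, centroid at (-13.79, 32.50).
ΣA = 7509.15 in², ΣAx̄ = 240364.58 in³, ΣAȳ = 244047.49 in³.
x̄ = 240364.58/7509.15 = 32.01 in; ȳ = 244047.49/7509.15 = 32.50 in.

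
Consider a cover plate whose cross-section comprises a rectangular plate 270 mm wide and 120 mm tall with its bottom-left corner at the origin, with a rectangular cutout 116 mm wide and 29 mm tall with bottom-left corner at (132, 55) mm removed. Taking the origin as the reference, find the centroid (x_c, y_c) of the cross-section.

x_c = 128.63 mm, y_c = 58.90 mm

plate: A = 270 × 120 = 32400.00, centroid at (135.00, 60.00).
hole: A = −(116 × 29) = -3364.00, centroid at (190.00, 69.50).
ΣA = 29036.00 mm²
ΣAx_c = (32400.00)(135.00) + (-3364.00)(190.00) = 3734840.00 mm³
ΣAy_c = (32400.00)(60.00) + (-3364.00)(69.50) = 1710202.00 mm³
x_c = 3734840.00 / 29036.00 = 128.63 mm
y_c = 1710202.00 / 29036.00 = 58.90 mm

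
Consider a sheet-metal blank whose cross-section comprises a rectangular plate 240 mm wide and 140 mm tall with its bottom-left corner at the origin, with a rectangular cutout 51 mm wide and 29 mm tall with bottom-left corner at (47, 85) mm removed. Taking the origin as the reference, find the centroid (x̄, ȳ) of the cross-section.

plate: A = 240 × 140 = 33600.00, centroid at (120.00, 70.00).
hole: A = −(51 × 29) = -1479.00, centroid at (72.50, 99.50).
ΣA = 32121.00 mm²
ΣAx̄ = (33600.00)(120.00) + (-1479.00)(72.50) = 3924772.50 mm³
ΣAȳ = (33600.00)(70.00) + (-1479.00)(99.50) = 2204839.50 mm³
x̄ = 3924772.50 / 32121.00 = 122.19 mm
ȳ = 2204839.50 / 32121.00 = 68.64 mm

x̄ = 122.19 mm, ȳ = 68.64 mm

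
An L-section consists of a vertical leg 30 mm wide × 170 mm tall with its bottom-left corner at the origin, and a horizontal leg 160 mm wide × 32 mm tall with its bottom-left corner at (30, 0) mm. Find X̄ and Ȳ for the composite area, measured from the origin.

X̄ = 62.59 mm, Ȳ = 50.43 mm

Part | A | x̄ᵢ | ȳᵢ | A·x̄ᵢ | A·ȳᵢ
vertical leg | 5100.00 | 15.00 | 85.00 | 76500.00 | 433500.00
horizontal leg | 5120.00 | 110.00 | 16.00 | 563200.00 | 81920.00
Σ | 10220.00 |  |  | 639700.00 | 515420.00
X̄ = 639700.00 / 10220.00 = 62.59 mm
Ȳ = 515420.00 / 10220.00 = 50.43 mm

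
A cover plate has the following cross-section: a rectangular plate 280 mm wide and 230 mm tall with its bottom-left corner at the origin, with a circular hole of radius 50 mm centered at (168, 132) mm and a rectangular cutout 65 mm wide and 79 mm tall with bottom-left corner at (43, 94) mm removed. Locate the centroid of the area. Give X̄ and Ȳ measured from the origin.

Part | A | x̄ᵢ | ȳᵢ | A·x̄ᵢ | A·ȳᵢ
plate | 64400.00 | 140.00 | 115.00 | 9016000.00 | 7406000.00
hole 1 | -7853.98 | 168.00 | 132.00 | -1319468.91 | -1036725.58
hole 2 | -5135.00 | 75.50 | 133.50 | -387692.50 | -685522.50
Σ | 51411.02 |  |  | 7308838.59 | 5683751.92
X̄ = 7308838.59 / 51411.02 = 142.16 mm
Ȳ = 5683751.92 / 51411.02 = 110.56 mm

X̄ = 142.16 mm, Ȳ = 110.56 mm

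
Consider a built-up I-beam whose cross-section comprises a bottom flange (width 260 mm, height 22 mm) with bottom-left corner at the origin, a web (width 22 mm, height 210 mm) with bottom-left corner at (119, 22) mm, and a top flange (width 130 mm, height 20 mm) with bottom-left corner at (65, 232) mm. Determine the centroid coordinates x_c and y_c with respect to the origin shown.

x_c = 130.00 mm, y_c = 98.83 mm

bottom flange: A = 260 × 22 = 5720.00, centroid at (130.00, 11.00).
web: A = 22 × 210 = 4620.00, centroid at (130.00, 127.00).
top flange: A = 130 × 20 = 2600.00, centroid at (130.00, 242.00).
ΣA = 12940.00 mm²
ΣAx_c = (5720.00)(130.00) + (4620.00)(130.00) + (2600.00)(130.00) = 1682200.00 mm³
ΣAy_c = (5720.00)(11.00) + (4620.00)(127.00) + (2600.00)(242.00) = 1278860.00 mm³
x_c = 1682200.00 / 12940.00 = 130.00 mm
y_c = 1278860.00 / 12940.00 = 98.83 mm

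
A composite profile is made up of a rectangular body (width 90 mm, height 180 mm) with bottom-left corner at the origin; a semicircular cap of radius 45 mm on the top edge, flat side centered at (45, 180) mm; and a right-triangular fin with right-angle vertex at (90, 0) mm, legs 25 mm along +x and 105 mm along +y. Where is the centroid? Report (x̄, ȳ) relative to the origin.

x̄ = 48.38 mm, ȳ = 103.28 mm

rectangular body: A = 90 × 180 = 16200.00, centroid at (45.00, 90.00).
semicircular top: A = ½π·45² = 3180.86, centroid at (45.00, 199.10).
triangular fin: A = ½·25·105 = 1312.50, centroid at (98.33, 35.00).
ΣA = 20693.36 mm²
ΣAx̄ = (16200.00)(45.00) + (3180.86)(45.00) + (1312.50)(98.33) = 1001201.32 mm³
ΣAȳ = (16200.00)(90.00) + (3180.86)(199.10) + (1312.50)(35.00) = 2137242.76 mm³
x̄ = 1001201.32 / 20693.36 = 48.38 mm
ȳ = 2137242.76 / 20693.36 = 103.28 mm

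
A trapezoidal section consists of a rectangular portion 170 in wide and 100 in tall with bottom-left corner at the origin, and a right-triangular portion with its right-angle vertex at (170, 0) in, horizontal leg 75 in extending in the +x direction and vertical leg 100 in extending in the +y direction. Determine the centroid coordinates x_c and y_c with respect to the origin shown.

x_c = 104.88 in, y_c = 46.99 in

Part | A | x̄ᵢ | ȳᵢ | A·x̄ᵢ | A·ȳᵢ
rectangular portion | 17000.00 | 85.00 | 50.00 | 1445000.00 | 850000.00
triangular portion | 3750.00 | 195.00 | 33.33 | 731250.00 | 125000.00
Σ | 20750.00 |  |  | 2176250.00 | 975000.00
x_c = 2176250.00 / 20750.00 = 104.88 in
y_c = 975000.00 / 20750.00 = 46.99 in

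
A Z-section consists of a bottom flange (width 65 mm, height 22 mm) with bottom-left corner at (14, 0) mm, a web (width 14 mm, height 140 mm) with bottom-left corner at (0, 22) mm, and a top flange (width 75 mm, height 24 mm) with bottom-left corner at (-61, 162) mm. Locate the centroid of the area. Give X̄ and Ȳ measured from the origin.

bottom flange: A = 65 × 22 = 1430.00, centroid at (46.50, 11.00).
web: A = 14 × 140 = 1960.00, centroid at (7.00, 92.00).
top flange: A = 75 × 24 = 1800.00, centroid at (-23.50, 174.00).
ΣA = 5190.00 mm²
ΣAX̄ = (1430.00)(46.50) + (1960.00)(7.00) + (1800.00)(-23.50) = 37915.00 mm³
ΣAȲ = (1430.00)(11.00) + (1960.00)(92.00) + (1800.00)(174.00) = 509250.00 mm³
X̄ = 37915.00 / 5190.00 = 7.31 mm
Ȳ = 509250.00 / 5190.00 = 98.12 mm

X̄ = 7.31 mm, Ȳ = 98.12 mm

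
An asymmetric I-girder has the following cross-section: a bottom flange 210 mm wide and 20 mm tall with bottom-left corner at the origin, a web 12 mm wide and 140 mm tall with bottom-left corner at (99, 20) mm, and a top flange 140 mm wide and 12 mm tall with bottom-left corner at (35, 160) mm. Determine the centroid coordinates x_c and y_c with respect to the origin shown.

Part | A | x̄ᵢ | ȳᵢ | A·x̄ᵢ | A·ȳᵢ
bottom flange | 4200.00 | 105.00 | 10.00 | 441000.00 | 42000.00
web | 1680.00 | 105.00 | 90.00 | 176400.00 | 151200.00
top flange | 1680.00 | 105.00 | 166.00 | 176400.00 | 278880.00
Σ | 7560.00 |  |  | 793800.00 | 472080.00
x_c = 793800.00 / 7560.00 = 105.00 mm
y_c = 472080.00 / 7560.00 = 62.44 mm

x_c = 105.00 mm, y_c = 62.44 mm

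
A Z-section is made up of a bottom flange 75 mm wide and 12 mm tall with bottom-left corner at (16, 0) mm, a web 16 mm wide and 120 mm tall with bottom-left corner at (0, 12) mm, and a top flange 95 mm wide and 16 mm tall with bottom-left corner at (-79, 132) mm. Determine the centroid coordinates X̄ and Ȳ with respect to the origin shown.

bottom flange: A = 75 × 12 = 900.00, centroid at (53.50, 6.00).
web: A = 16 × 120 = 1920.00, centroid at (8.00, 72.00).
top flange: A = 95 × 16 = 1520.00, centroid at (-31.50, 140.00).
ΣA = 4340.00 mm², ΣAX̄ = 15630.00 mm³, ΣAȲ = 356440.00 mm³.
X̄ = 15630.00/4340.00 = 3.60 mm; Ȳ = 356440.00/4340.00 = 82.13 mm.

X̄ = 3.60 mm, Ȳ = 82.13 mm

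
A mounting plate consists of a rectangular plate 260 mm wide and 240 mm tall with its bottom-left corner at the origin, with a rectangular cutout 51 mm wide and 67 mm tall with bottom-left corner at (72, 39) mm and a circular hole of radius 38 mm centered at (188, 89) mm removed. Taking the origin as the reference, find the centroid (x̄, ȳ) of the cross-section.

plate: A = 260 × 240 = 62400.00, centroid at (130.00, 120.00).
hole 1: A = −(51 × 67) = -3417.00, centroid at (97.50, 72.50).
hole 2: A = −π·38² = -4536.46, centroid at (188.00, 89.00).
ΣA = 54446.54 mm²
ΣAx̄ = (62400.00)(130.00) + (-3417.00)(97.50) + (-4536.46)(188.00) = 6925988.06 mm³
ΣAȳ = (62400.00)(120.00) + (-3417.00)(72.50) + (-4536.46)(89.00) = 6836522.58 mm³
x̄ = 6925988.06 / 54446.54 = 127.21 mm
ȳ = 6836522.58 / 54446.54 = 125.56 mm

x̄ = 127.21 mm, ȳ = 125.56 mm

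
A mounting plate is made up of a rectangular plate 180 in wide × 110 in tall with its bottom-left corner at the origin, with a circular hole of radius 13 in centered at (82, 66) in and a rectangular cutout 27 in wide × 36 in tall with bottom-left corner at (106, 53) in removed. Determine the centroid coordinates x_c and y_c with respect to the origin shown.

x_c = 88.67 in, y_c = 53.83 in

plate: A = 180 × 110 = 19800.00, centroid at (90.00, 55.00).
hole 1: A = −π·13² = -530.93, centroid at (82.00, 66.00).
hole 2: A = −(27 × 36) = -972.00, centroid at (119.50, 71.00).
ΣA = 18297.07 in²
ΣAx_c = (19800.00)(90.00) + (-530.93)(82.00) + (-972.00)(119.50) = 1622309.81 in³
ΣAy_c = (19800.00)(55.00) + (-530.93)(66.00) + (-972.00)(71.00) = 984946.68 in³
x_c = 1622309.81 / 18297.07 = 88.67 in
y_c = 984946.68 / 18297.07 = 53.83 in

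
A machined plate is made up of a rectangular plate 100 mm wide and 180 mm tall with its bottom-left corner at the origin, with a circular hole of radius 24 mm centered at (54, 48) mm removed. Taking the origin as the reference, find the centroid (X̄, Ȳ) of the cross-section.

X̄ = 49.55 mm, Ȳ = 94.69 mm

Part | A | x̄ᵢ | ȳᵢ | A·x̄ᵢ | A·ȳᵢ
plate | 18000.00 | 50.00 | 90.00 | 900000.00 | 1620000.00
hole | -1809.56 | 54.00 | 48.00 | -97716.10 | -86858.75
Σ | 16190.44 |  |  | 802283.90 | 1533141.25
X̄ = 802283.90 / 16190.44 = 49.55 mm
Ȳ = 1533141.25 / 16190.44 = 94.69 mm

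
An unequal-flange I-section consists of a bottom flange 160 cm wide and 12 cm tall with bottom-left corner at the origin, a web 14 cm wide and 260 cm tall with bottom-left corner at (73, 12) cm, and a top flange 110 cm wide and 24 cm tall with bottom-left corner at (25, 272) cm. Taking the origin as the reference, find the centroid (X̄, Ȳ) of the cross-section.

bottom flange: A = 160 × 12 = 1920.00, centroid at (80.00, 6.00).
web: A = 14 × 260 = 3640.00, centroid at (80.00, 142.00).
top flange: A = 110 × 24 = 2640.00, centroid at (80.00, 284.00).
ΣA = 8200.00 cm²
ΣAX̄ = (1920.00)(80.00) + (3640.00)(80.00) + (2640.00)(80.00) = 656000.00 cm³
ΣAȲ = (1920.00)(6.00) + (3640.00)(142.00) + (2640.00)(284.00) = 1278160.00 cm³
X̄ = 656000.00 / 8200.00 = 80.00 cm
Ȳ = 1278160.00 / 8200.00 = 155.87 cm

X̄ = 80.00 cm, Ȳ = 155.87 cm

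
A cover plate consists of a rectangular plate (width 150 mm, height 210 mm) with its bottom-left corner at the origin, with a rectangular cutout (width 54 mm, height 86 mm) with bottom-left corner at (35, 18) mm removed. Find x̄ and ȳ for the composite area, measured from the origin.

plate: A = 150 × 210 = 31500.00, centroid at (75.00, 105.00).
hole: A = −(54 × 86) = -4644.00, centroid at (62.00, 61.00).
ΣA = 26856.00 mm², ΣAx̄ = 2074572.00 mm³, ΣAȳ = 3024216.00 mm³.
x̄ = 2074572.00/26856.00 = 77.25 mm; ȳ = 3024216.00/26856.00 = 112.61 mm.

x̄ = 77.25 mm, ȳ = 112.61 mm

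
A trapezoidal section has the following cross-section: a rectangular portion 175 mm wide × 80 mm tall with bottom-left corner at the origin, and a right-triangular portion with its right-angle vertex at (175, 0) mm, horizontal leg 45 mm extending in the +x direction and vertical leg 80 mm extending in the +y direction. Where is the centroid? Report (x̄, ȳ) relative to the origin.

x̄ = 99.18 mm, ȳ = 38.48 mm

rectangular portion: A = 175 × 80 = 14000.00, centroid at (87.50, 40.00).
triangular portion: A = ½·45·80 = 1800.00, centroid at (190.00, 26.67).
ΣA = 15800.00 mm²
ΣAx̄ = (14000.00)(87.50) + (1800.00)(190.00) = 1567000.00 mm³
ΣAȳ = (14000.00)(40.00) + (1800.00)(26.67) = 608000.00 mm³
x̄ = 1567000.00 / 15800.00 = 99.18 mm
ȳ = 608000.00 / 15800.00 = 38.48 mm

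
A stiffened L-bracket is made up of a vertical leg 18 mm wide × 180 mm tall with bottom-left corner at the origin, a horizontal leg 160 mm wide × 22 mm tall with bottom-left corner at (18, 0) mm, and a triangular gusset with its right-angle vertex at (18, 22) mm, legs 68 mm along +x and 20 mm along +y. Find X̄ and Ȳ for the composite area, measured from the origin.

Part | A | x̄ᵢ | ȳᵢ | A·x̄ᵢ | A·ȳᵢ
vertical leg | 3240.00 | 9.00 | 90.00 | 29160.00 | 291600.00
horizontal leg | 3520.00 | 98.00 | 11.00 | 344960.00 | 38720.00
gusset | 680.00 | 40.67 | 28.67 | 27653.33 | 19493.33
Σ | 7440.00 |  |  | 401773.33 | 349813.33
X̄ = 401773.33 / 7440.00 = 54.00 mm
Ȳ = 349813.33 / 7440.00 = 47.02 mm

X̄ = 54.00 mm, Ȳ = 47.02 mm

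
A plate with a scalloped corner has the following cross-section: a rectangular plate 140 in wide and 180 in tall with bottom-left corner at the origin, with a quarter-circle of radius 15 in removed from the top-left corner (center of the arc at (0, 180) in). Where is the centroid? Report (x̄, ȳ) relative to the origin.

x̄ = 70.45 in, ȳ = 89.41 in

Part | A | x̄ᵢ | ȳᵢ | A·x̄ᵢ | A·ȳᵢ
plate | 25200.00 | 70.00 | 90.00 | 1764000.00 | 2268000.00
removed quarter-circle | -176.71 | 6.37 | 173.63 | -1125.00 | -30683.63
Σ | 25023.29 |  |  | 1762875.00 | 2237316.37
x̄ = 1762875.00 / 25023.29 = 70.45 in
ȳ = 2237316.37 / 25023.29 = 89.41 in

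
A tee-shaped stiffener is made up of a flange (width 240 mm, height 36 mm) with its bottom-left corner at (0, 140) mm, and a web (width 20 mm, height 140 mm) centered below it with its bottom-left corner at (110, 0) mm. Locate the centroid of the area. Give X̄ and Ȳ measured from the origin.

web: A = 20 × 140 = 2800.00, centroid at (120.00, 70.00).
flange: A = 240 × 36 = 8640.00, centroid at (120.00, 158.00).
ΣA = 11440.00 mm²
ΣAX̄ = (2800.00)(120.00) + (8640.00)(120.00) = 1372800.00 mm³
ΣAȲ = (2800.00)(70.00) + (8640.00)(158.00) = 1561120.00 mm³
X̄ = 1372800.00 / 11440.00 = 120.00 mm
Ȳ = 1561120.00 / 11440.00 = 136.46 mm

X̄ = 120.00 mm, Ȳ = 136.46 mm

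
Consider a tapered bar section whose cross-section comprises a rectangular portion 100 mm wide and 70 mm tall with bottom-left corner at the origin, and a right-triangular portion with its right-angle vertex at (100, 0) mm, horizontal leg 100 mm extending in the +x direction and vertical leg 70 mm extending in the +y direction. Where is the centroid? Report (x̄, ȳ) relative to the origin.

x̄ = 77.78 mm, ȳ = 31.11 mm

Part | A | x̄ᵢ | ȳᵢ | A·x̄ᵢ | A·ȳᵢ
rectangular portion | 7000.00 | 50.00 | 35.00 | 350000.00 | 245000.00
triangular portion | 3500.00 | 133.33 | 23.33 | 466666.67 | 81666.67
Σ | 10500.00 |  |  | 816666.67 | 326666.67
x̄ = 816666.67 / 10500.00 = 77.78 mm
ȳ = 326666.67 / 10500.00 = 31.11 mm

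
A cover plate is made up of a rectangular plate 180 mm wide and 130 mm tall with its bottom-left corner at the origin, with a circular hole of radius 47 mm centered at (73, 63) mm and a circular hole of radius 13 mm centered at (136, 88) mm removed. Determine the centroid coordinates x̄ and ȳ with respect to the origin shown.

x̄ = 95.87 mm, ȳ = 65.10 mm

plate: A = 180 × 130 = 23400.00, centroid at (90.00, 65.00).
hole 1: A = −π·47² = -6939.78, centroid at (73.00, 63.00).
hole 2: A = −π·13² = -530.93, centroid at (136.00, 88.00).
ΣA = 15929.29 mm²
ΣAx̄ = (23400.00)(90.00) + (-6939.78)(73.00) + (-530.93)(136.00) = 1527189.83 mm³
ΣAȳ = (23400.00)(65.00) + (-6939.78)(63.00) + (-530.93)(88.00) = 1037072.21 mm³
x̄ = 1527189.83 / 15929.29 = 95.87 mm
ȳ = 1037072.21 / 15929.29 = 65.10 mm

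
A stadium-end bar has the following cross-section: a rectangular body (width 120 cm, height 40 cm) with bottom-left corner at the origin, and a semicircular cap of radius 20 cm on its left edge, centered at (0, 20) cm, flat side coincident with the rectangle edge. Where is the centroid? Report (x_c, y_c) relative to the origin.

x_c = 52.07 cm, y_c = 20.00 cm

Part | A | x̄ᵢ | ȳᵢ | A·x̄ᵢ | A·ȳᵢ
rectangular body | 4800.00 | 60.00 | 20.00 | 288000.00 | 96000.00
semicircular end | 628.32 | -8.49 | 20.00 | -5333.33 | 12566.37
Σ | 5428.32 |  |  | 282666.67 | 108566.37
x_c = 282666.67 / 5428.32 = 52.07 cm
y_c = 108566.37 / 5428.32 = 20.00 cm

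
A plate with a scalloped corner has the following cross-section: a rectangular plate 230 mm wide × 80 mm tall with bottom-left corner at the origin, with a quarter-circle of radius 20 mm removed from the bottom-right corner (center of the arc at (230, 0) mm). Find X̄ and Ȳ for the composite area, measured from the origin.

X̄ = 113.15 mm, Ȳ = 40.55 mm

plate: A = 230 × 80 = 18400.00, centroid at (115.00, 40.00).
removed quarter-circle: A = −¼π·20² = -314.16, centroid at (221.51, 8.49).
ΣA = 18085.84 mm², ΣAX̄ = 2046410.04 mm³, ΣAȲ = 733333.33 mm³.
X̄ = 2046410.04/18085.84 = 113.15 mm; Ȳ = 733333.33/18085.84 = 40.55 mm.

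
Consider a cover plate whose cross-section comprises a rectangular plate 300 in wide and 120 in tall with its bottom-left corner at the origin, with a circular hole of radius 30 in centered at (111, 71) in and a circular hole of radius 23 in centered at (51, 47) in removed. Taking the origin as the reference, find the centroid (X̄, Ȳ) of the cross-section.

Part | A | x̄ᵢ | ȳᵢ | A·x̄ᵢ | A·ȳᵢ
plate | 36000.00 | 150.00 | 60.00 | 5400000.00 | 2160000.00
hole 1 | -2827.43 | 111.00 | 71.00 | -313845.11 | -200747.77
hole 2 | -1661.90 | 51.00 | 47.00 | -84757.03 | -78109.42
Σ | 31510.66 |  |  | 5001397.87 | 1881142.81
X̄ = 5001397.87 / 31510.66 = 158.72 in
Ȳ = 1881142.81 / 31510.66 = 59.70 in

X̄ = 158.72 in, Ȳ = 59.70 in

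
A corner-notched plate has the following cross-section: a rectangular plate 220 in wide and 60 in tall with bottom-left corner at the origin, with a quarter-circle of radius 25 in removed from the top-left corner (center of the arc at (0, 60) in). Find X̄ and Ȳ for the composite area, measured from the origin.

X̄ = 113.84 in, Ȳ = 29.25 in

Part | A | x̄ᵢ | ȳᵢ | A·x̄ᵢ | A·ȳᵢ
plate | 13200.00 | 110.00 | 30.00 | 1452000.00 | 396000.00
removed quarter-circle | -490.87 | 10.61 | 49.39 | -5208.33 | -24244.10
Σ | 12709.13 |  |  | 1446791.67 | 371755.90
X̄ = 1446791.67 / 12709.13 = 113.84 in
Ȳ = 371755.90 / 12709.13 = 29.25 in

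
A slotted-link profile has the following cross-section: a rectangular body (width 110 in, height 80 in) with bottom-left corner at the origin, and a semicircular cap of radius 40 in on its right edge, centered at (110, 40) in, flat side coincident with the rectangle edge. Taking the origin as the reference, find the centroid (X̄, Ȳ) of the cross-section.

X̄ = 70.99 in, Ȳ = 40.00 in

Part | A | x̄ᵢ | ȳᵢ | A·x̄ᵢ | A·ȳᵢ
rectangular body | 8800.00 | 55.00 | 40.00 | 484000.00 | 352000.00
semicircular end | 2513.27 | 126.98 | 40.00 | 319126.82 | 100530.96
Σ | 11313.27 |  |  | 803126.82 | 452530.96
X̄ = 803126.82 / 11313.27 = 70.99 in
Ȳ = 452530.96 / 11313.27 = 40.00 in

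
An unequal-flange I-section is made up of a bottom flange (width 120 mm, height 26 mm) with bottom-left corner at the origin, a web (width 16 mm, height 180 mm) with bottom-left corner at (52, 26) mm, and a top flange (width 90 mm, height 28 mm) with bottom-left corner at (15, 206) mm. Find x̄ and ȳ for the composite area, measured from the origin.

bottom flange: A = 120 × 26 = 3120.00, centroid at (60.00, 13.00).
web: A = 16 × 180 = 2880.00, centroid at (60.00, 116.00).
top flange: A = 90 × 28 = 2520.00, centroid at (60.00, 220.00).
ΣA = 8520.00 mm², ΣAx̄ = 511200.00 mm³, ΣAȳ = 929040.00 mm³.
x̄ = 511200.00/8520.00 = 60.00 mm; ȳ = 929040.00/8520.00 = 109.04 mm.

x̄ = 60.00 mm, ȳ = 109.04 mm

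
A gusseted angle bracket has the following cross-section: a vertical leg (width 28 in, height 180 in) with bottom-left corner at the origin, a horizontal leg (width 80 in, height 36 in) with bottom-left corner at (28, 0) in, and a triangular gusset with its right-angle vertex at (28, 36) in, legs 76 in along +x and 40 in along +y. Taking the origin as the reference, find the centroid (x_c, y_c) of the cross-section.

x_c = 36.81 in, y_c = 61.49 in

vertical leg: A = 28 × 180 = 5040.00, centroid at (14.00, 90.00).
horizontal leg: A = 80 × 36 = 2880.00, centroid at (68.00, 18.00).
gusset: A = ½·76·40 = 1520.00, centroid at (53.33, 49.33).
ΣA = 9440.00 in²
ΣAx_c = (5040.00)(14.00) + (2880.00)(68.00) + (1520.00)(53.33) = 347466.67 in³
ΣAy_c = (5040.00)(90.00) + (2880.00)(18.00) + (1520.00)(49.33) = 580426.67 in³
x_c = 347466.67 / 9440.00 = 36.81 in
y_c = 580426.67 / 9440.00 = 61.49 in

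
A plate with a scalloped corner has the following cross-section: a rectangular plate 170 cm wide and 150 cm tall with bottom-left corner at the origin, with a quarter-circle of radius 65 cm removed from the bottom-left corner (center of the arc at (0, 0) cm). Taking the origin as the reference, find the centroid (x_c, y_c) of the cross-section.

Part | A | x̄ᵢ | ȳᵢ | A·x̄ᵢ | A·ȳᵢ
plate | 25500.00 | 85.00 | 75.00 | 2167500.00 | 1912500.00
removed quarter-circle | -3318.31 | 27.59 | 27.59 | -91541.67 | -91541.67
Σ | 22181.69 |  |  | 2075958.33 | 1820958.33
x_c = 2075958.33 / 22181.69 = 93.59 cm
y_c = 1820958.33 / 22181.69 = 82.09 cm

x_c = 93.59 cm, y_c = 82.09 cm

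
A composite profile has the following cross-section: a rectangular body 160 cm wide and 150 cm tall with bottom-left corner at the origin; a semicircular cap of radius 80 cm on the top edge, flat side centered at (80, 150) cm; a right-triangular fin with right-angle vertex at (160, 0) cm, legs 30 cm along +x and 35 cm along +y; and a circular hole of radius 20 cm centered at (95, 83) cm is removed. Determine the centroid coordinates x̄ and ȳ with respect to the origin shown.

Part | A | x̄ᵢ | ȳᵢ | A·x̄ᵢ | A·ȳᵢ
rectangular body | 24000.00 | 80.00 | 75.00 | 1920000.00 | 1800000.00
semicircular top | 10053.10 | 80.00 | 183.95 | 804247.72 | 1849297.81
triangular fin | 525.00 | 170.00 | 11.67 | 89250.00 | 6125.00
hole | -1256.64 | 95.00 | 83.00 | -119380.52 | -104300.88
Σ | 33321.46 |  |  | 2694117.20 | 3551121.93
x̄ = 2694117.20 / 33321.46 = 80.85 cm
ȳ = 3551121.93 / 33321.46 = 106.57 cm

x̄ = 80.85 cm, ȳ = 106.57 cm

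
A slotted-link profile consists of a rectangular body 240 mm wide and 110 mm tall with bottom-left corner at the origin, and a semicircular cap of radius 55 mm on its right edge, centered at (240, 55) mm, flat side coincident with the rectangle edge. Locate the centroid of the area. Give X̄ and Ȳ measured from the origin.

X̄ = 141.86 mm, Ȳ = 55.00 mm

Part | A | x̄ᵢ | ȳᵢ | A·x̄ᵢ | A·ȳᵢ
rectangular body | 26400.00 | 120.00 | 55.00 | 3168000.00 | 1452000.00
semicircular end | 4751.66 | 263.34 | 55.00 | 1251314.80 | 261341.24
Σ | 31151.66 |  |  | 4419314.80 | 1713341.24
X̄ = 4419314.80 / 31151.66 = 141.86 mm
Ȳ = 1713341.24 / 31151.66 = 55.00 mm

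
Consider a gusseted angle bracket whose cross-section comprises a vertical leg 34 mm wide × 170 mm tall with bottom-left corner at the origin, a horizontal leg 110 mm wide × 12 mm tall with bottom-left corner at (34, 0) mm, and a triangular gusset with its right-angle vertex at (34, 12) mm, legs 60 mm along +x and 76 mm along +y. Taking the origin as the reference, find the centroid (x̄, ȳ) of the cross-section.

x̄ = 36.13 mm, ȳ = 62.30 mm

vertical leg: A = 34 × 170 = 5780.00, centroid at (17.00, 85.00).
horizontal leg: A = 110 × 12 = 1320.00, centroid at (89.00, 6.00).
gusset: A = ½·60·76 = 2280.00, centroid at (54.00, 37.33).
ΣA = 9380.00 mm²
ΣAx̄ = (5780.00)(17.00) + (1320.00)(89.00) + (2280.00)(54.00) = 338860.00 mm³
ΣAȳ = (5780.00)(85.00) + (1320.00)(6.00) + (2280.00)(37.33) = 584340.00 mm³
x̄ = 338860.00 / 9380.00 = 36.13 mm
ȳ = 584340.00 / 9380.00 = 62.30 mm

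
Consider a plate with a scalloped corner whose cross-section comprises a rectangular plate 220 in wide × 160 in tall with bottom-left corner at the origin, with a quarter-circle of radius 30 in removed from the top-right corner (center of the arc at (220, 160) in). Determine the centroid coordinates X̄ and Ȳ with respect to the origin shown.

Part | A | x̄ᵢ | ȳᵢ | A·x̄ᵢ | A·ȳᵢ
plate | 35200.00 | 110.00 | 80.00 | 3872000.00 | 2816000.00
removed quarter-circle | -706.86 | 207.27 | 147.27 | -146508.84 | -104097.34
Σ | 34493.14 |  |  | 3725491.16 | 2711902.66
X̄ = 3725491.16 / 34493.14 = 108.01 in
Ȳ = 2711902.66 / 34493.14 = 78.62 in

X̄ = 108.01 in, Ȳ = 78.62 in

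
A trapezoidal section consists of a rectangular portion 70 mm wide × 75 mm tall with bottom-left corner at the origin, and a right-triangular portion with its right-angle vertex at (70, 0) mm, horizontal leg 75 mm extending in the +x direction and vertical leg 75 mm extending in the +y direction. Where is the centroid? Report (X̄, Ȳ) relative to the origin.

X̄ = 55.93 mm, Ȳ = 33.14 mm

rectangular portion: A = 70 × 75 = 5250.00, centroid at (35.00, 37.50).
triangular portion: A = ½·75·75 = 2812.50, centroid at (95.00, 25.00).
ΣA = 8062.50 mm²
ΣAX̄ = (5250.00)(35.00) + (2812.50)(95.00) = 450937.50 mm³
ΣAȲ = (5250.00)(37.50) + (2812.50)(25.00) = 267187.50 mm³
X̄ = 450937.50 / 8062.50 = 55.93 mm
Ȳ = 267187.50 / 8062.50 = 33.14 mm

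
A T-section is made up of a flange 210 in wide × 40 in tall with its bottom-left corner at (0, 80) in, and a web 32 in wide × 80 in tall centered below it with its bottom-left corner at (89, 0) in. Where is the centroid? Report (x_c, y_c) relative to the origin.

x_c = 105.00 in, y_c = 85.99 in

web: A = 32 × 80 = 2560.00, centroid at (105.00, 40.00).
flange: A = 210 × 40 = 8400.00, centroid at (105.00, 100.00).
ΣA = 10960.00 in²
ΣAx_c = (2560.00)(105.00) + (8400.00)(105.00) = 1150800.00 in³
ΣAy_c = (2560.00)(40.00) + (8400.00)(100.00) = 942400.00 in³
x_c = 1150800.00 / 10960.00 = 105.00 in
y_c = 942400.00 / 10960.00 = 85.99 in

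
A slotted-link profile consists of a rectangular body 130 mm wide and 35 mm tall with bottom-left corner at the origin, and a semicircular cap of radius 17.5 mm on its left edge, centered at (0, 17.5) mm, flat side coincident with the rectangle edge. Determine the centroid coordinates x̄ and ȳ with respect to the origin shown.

Part | A | x̄ᵢ | ȳᵢ | A·x̄ᵢ | A·ȳᵢ
rectangular body | 4550.00 | 65.00 | 17.50 | 295750.00 | 79625.00
semicircular end | 481.06 | -7.43 | 17.50 | -3572.92 | 8418.49
Σ | 5031.06 |  |  | 292177.08 | 88043.49
x̄ = 292177.08 / 5031.06 = 58.07 mm
ȳ = 88043.49 / 5031.06 = 17.50 mm

x̄ = 58.07 mm, ȳ = 17.50 mm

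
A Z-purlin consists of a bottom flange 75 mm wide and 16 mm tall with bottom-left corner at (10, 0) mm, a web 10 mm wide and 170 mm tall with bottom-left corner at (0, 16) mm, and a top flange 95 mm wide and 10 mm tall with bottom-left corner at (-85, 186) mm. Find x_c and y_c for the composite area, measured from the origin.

Part | A | x̄ᵢ | ȳᵢ | A·x̄ᵢ | A·ȳᵢ
bottom flange | 1200.00 | 47.50 | 8.00 | 57000.00 | 9600.00
web | 1700.00 | 5.00 | 101.00 | 8500.00 | 171700.00
top flange | 950.00 | -37.50 | 191.00 | -35625.00 | 181450.00
Σ | 3850.00 |  |  | 29875.00 | 362750.00
x_c = 29875.00 / 3850.00 = 7.76 mm
y_c = 362750.00 / 3850.00 = 94.22 mm

x_c = 7.76 mm, y_c = 94.22 mm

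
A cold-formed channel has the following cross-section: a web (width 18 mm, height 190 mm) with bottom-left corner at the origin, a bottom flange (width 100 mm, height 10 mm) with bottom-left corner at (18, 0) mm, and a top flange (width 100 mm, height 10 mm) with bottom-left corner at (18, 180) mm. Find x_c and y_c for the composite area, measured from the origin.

Part | A | x̄ᵢ | ȳᵢ | A·x̄ᵢ | A·ȳᵢ
web | 3420.00 | 9.00 | 95.00 | 30780.00 | 324900.00
bottom flange | 1000.00 | 68.00 | 5.00 | 68000.00 | 5000.00
top flange | 1000.00 | 68.00 | 185.00 | 68000.00 | 185000.00
Σ | 5420.00 |  |  | 166780.00 | 514900.00
x_c = 166780.00 / 5420.00 = 30.77 mm
y_c = 514900.00 / 5420.00 = 95.00 mm

x_c = 30.77 mm, y_c = 95.00 mm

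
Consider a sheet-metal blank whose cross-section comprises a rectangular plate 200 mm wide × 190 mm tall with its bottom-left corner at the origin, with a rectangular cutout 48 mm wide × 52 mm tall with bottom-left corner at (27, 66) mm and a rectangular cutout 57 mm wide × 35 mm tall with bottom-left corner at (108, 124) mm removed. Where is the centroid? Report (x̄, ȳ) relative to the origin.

plate: A = 200 × 190 = 38000.00, centroid at (100.00, 95.00).
hole 1: A = −(48 × 52) = -2496.00, centroid at (51.00, 92.00).
hole 2: A = −(57 × 35) = -1995.00, centroid at (136.50, 141.50).
ΣA = 33509.00 mm², ΣAx̄ = 3400386.50 mm³, ΣAȳ = 3098075.50 mm³.
x̄ = 3400386.50/33509.00 = 101.48 mm; ȳ = 3098075.50/33509.00 = 92.46 mm.

x̄ = 101.48 mm, ȳ = 92.46 mm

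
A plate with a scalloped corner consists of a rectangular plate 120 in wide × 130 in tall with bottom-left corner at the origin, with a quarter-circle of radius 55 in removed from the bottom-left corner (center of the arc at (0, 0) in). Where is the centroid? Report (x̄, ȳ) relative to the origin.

x̄ = 66.59 in, ȳ = 72.48 in

plate: A = 120 × 130 = 15600.00, centroid at (60.00, 65.00).
removed quarter-circle: A = −¼π·55² = -2375.83, centroid at (23.34, 23.34).
ΣA = 13224.17 in²
ΣAx̄ = (15600.00)(60.00) + (-2375.83)(23.34) = 880541.67 in³
ΣAȳ = (15600.00)(65.00) + (-2375.83)(23.34) = 958541.67 in³
x̄ = 880541.67 / 13224.17 = 66.59 in
ȳ = 958541.67 / 13224.17 = 72.48 in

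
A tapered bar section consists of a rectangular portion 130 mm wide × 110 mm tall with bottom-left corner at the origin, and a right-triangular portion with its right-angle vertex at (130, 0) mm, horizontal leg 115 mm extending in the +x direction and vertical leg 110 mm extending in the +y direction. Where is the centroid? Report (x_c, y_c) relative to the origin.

rectangular portion: A = 130 × 110 = 14300.00, centroid at (65.00, 55.00).
triangular portion: A = ½·115·110 = 6325.00, centroid at (168.33, 36.67).
ΣA = 20625.00 mm², ΣAx_c = 1994208.33 mm³, ΣAy_c = 1018416.67 mm³.
x_c = 1994208.33/20625.00 = 96.69 mm; y_c = 1018416.67/20625.00 = 49.38 mm.

x_c = 96.69 mm, y_c = 49.38 mm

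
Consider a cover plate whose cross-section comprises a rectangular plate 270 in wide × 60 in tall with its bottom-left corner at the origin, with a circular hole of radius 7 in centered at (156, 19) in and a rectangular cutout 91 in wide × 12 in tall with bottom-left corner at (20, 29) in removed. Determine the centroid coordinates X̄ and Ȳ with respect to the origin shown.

plate: A = 270 × 60 = 16200.00, centroid at (135.00, 30.00).
hole 1: A = −π·7² = -153.94, centroid at (156.00, 19.00).
hole 2: A = −(91 × 12) = -1092.00, centroid at (65.50, 35.00).
ΣA = 14954.06 in², ΣAX̄ = 2091459.67 in³, ΣAȲ = 444855.18 in³.
X̄ = 2091459.67/14954.06 = 139.86 in; Ȳ = 444855.18/14954.06 = 29.75 in.

X̄ = 139.86 in, Ȳ = 29.75 in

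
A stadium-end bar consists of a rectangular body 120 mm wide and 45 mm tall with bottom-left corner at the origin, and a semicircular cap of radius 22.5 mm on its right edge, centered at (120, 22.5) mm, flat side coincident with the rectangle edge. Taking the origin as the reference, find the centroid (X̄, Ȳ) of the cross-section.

X̄ = 68.93 mm, Ȳ = 22.50 mm

rectangular body: A = 120 × 45 = 5400.00, centroid at (60.00, 22.50).
semicircular end: A = ½π·22.5² = 795.22, centroid at (129.55, 22.50).
ΣA = 6195.22 mm²
ΣAX̄ = (5400.00)(60.00) + (795.22)(129.55) = 427019.63 mm³
ΣAȲ = (5400.00)(22.50) + (795.22)(22.50) = 139392.35 mm³
X̄ = 427019.63 / 6195.22 = 68.93 mm
Ȳ = 139392.35 / 6195.22 = 22.50 mm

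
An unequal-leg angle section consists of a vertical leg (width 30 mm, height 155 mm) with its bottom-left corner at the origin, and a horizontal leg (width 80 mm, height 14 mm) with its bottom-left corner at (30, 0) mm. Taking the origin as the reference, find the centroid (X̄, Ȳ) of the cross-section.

vertical leg: A = 30 × 155 = 4650.00, centroid at (15.00, 77.50).
horizontal leg: A = 80 × 14 = 1120.00, centroid at (70.00, 7.00).
ΣA = 5770.00 mm²
ΣAX̄ = (4650.00)(15.00) + (1120.00)(70.00) = 148150.00 mm³
ΣAȲ = (4650.00)(77.50) + (1120.00)(7.00) = 368215.00 mm³
X̄ = 148150.00 / 5770.00 = 25.68 mm
Ȳ = 368215.00 / 5770.00 = 63.82 mm

X̄ = 25.68 mm, Ȳ = 63.82 mm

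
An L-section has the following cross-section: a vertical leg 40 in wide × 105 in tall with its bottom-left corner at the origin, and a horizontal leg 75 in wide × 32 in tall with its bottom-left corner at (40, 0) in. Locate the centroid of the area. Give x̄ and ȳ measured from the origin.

Part | A | x̄ᵢ | ȳᵢ | A·x̄ᵢ | A·ȳᵢ
vertical leg | 4200.00 | 20.00 | 52.50 | 84000.00 | 220500.00
horizontal leg | 2400.00 | 77.50 | 16.00 | 186000.00 | 38400.00
Σ | 6600.00 |  |  | 270000.00 | 258900.00
x̄ = 270000.00 / 6600.00 = 40.91 in
ȳ = 258900.00 / 6600.00 = 39.23 in

x̄ = 40.91 in, ȳ = 39.23 in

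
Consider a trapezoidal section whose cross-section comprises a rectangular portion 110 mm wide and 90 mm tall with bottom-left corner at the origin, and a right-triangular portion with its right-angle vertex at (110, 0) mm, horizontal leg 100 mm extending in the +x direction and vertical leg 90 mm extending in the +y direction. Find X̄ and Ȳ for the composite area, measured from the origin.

rectangular portion: A = 110 × 90 = 9900.00, centroid at (55.00, 45.00).
triangular portion: A = ½·100·90 = 4500.00, centroid at (143.33, 30.00).
ΣA = 14400.00 mm²
ΣAX̄ = (9900.00)(55.00) + (4500.00)(143.33) = 1189500.00 mm³
ΣAȲ = (9900.00)(45.00) + (4500.00)(30.00) = 580500.00 mm³
X̄ = 1189500.00 / 14400.00 = 82.60 mm
Ȳ = 580500.00 / 14400.00 = 40.31 mm

X̄ = 82.60 mm, Ȳ = 40.31 mm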